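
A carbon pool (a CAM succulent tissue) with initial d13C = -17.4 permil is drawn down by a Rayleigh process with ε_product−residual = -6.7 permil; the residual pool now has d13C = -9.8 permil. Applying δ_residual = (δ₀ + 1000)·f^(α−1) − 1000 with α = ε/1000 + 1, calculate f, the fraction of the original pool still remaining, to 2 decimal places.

0.32

α − 1 = ε/1000 = -0.0067
(δ_res + 1000)/(δ₀ + 1000) = (-9.8 + 1000)/(-17.4 + 1000) = 990.2/982.6 = 1.007735
f = 1.007735^(1/-0.0067) = exp(ln(1.007735)/-0.0067) = exp(0.00770/-0.0067)
f = exp(-1.1500) = 0.3166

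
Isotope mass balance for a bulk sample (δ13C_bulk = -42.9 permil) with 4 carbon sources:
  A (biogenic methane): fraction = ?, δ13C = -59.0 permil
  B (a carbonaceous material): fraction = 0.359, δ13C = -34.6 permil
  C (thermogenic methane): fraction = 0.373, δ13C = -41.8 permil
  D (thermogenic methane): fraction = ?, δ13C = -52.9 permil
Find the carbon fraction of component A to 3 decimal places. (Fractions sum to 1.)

0.116

Let f_A and f_D be the unknown fractions; fractions sum to 1 so f_A + f_D = 0.268.
Mass balance: Σ fᵢ·δᵢ = δ_bulk ⇒ f_A·(-59.0) + f_D·(-52.9) = -42.9 − (-28.013) = -14.887
Substitute f_D = 0.268 − f_A:
f_A·(-59.0 − -52.9) = -14.887 − 0.268×(-52.9) = -0.710
f_A = -0.710 / -6.1 = 0.1164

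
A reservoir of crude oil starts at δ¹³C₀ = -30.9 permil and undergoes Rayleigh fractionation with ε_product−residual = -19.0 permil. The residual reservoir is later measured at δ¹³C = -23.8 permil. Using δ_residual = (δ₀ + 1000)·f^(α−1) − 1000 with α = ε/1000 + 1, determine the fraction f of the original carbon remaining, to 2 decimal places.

0.68

α − 1 = ε/1000 = -0.0190
(δ_res + 1000)/(δ₀ + 1000) = (-23.8 + 1000)/(-30.9 + 1000) = 976.2/969.1 = 1.007326
f = 1.007326^(1/-0.0190) = exp(ln(1.007326)/-0.0190) = exp(0.00730/-0.0190)
f = exp(-0.3842) = 0.6810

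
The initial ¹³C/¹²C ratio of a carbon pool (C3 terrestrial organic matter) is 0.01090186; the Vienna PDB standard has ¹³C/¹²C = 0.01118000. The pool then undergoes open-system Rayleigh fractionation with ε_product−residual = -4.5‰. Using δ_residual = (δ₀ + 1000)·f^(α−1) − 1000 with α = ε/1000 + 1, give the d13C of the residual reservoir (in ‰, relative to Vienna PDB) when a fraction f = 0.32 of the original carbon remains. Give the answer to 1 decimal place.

-19.9‰

δ₀ = (0.01090186/0.01118000 − 1)×1000 = (0.975122 − 1)×1000 = -24.878‰
α − 1 = ε/1000 = -0.0045
f^(α−1) = 0.32^(-0.0045) = 1.005141
δ_res = (-24.878 + 1000) × 1.005141 − 1000 = 980.134 − 1000 = -19.87‰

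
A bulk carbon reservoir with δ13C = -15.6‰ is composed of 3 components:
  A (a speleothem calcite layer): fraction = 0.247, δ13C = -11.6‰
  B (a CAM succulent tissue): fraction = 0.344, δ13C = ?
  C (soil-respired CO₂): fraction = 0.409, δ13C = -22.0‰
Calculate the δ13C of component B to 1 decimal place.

-10.9‰

Isotope mass balance: δ_bulk = Σ fᵢ·δᵢ.
-15.6 = 0.247×(-11.6) + 0.344×δ_B + 0.409×(-22.0)
0.344·δ_B = -15.6 − (-11.863) = -3.737
δ_B = -3.737 / 0.344 = -10.86‰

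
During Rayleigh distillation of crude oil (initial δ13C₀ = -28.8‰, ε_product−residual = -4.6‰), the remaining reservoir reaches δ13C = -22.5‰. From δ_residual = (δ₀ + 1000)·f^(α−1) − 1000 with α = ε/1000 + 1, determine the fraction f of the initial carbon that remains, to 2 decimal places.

0.25

α − 1 = ε/1000 = -0.0046
(δ_res + 1000)/(δ₀ + 1000) = (-22.5 + 1000)/(-28.8 + 1000) = 977.5/971.2 = 1.006487
f = 1.006487^(1/-0.0046) = exp(ln(1.006487)/-0.0046) = exp(0.00647/-0.0046)
f = exp(-1.4056) = 0.2452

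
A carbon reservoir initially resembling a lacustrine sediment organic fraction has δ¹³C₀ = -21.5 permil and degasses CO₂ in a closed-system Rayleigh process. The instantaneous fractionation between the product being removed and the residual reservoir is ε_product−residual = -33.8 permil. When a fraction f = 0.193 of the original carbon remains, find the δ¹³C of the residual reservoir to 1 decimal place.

34.4 permil

Rayleigh residual: δ_res = (δ₀ + 1000)·f^(α−1) − 1000
α = ε/1000 + 1 = 0.96620, so α − 1 = -0.03380
f^(α−1) = 0.193^(-0.03380) = 1.057178
δ_res = (-21.5 + 1000) × 1.057178 − 1000 = 1034.449 − 1000 = 34.45 permil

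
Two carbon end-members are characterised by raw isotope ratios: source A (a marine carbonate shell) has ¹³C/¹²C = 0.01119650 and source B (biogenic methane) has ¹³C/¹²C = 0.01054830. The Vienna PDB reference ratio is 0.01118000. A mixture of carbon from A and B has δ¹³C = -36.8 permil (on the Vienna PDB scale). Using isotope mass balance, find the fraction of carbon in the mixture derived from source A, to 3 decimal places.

0.340

δ_A = (0.01119650/0.01118000 − 1)×1000 = (1.001476 − 1)×1000 = 1.476 permil
δ_B = (0.01054830/0.01118000 − 1)×1000 = (0.943497 − 1)×1000 = -56.503 permil
f_A = (δ_mix − δ_B)/(δ_A − δ_B) = (-36.8 − (-56.503))/(1.476 − (-56.503))
f_A = 19.703 / 57.979 = 0.3398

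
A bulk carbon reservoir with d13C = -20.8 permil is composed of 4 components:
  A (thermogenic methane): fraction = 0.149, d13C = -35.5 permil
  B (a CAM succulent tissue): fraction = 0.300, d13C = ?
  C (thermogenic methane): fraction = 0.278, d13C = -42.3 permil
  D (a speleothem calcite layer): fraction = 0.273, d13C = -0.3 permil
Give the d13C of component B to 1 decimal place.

Isotope mass balance: δ_bulk = Σ fᵢ·δᵢ.
-20.8 = 0.149×(-35.5) + 0.300×δ_B + 0.278×(-42.3) + 0.273×(-0.3)
0.300·δ_B = -20.8 − (-17.131) = -3.669
δ_B = -3.669 / 0.300 = -12.23 permil

-12.2 permil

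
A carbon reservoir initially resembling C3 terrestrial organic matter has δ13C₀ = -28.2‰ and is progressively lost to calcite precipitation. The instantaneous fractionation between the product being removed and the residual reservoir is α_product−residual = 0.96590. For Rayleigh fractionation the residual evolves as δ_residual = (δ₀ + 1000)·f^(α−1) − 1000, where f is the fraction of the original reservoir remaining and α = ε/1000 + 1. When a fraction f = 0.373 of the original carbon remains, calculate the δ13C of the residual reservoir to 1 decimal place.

Rayleigh residual: δ_res = (δ₀ + 1000)·f^(α−1) − 1000
α − 1 = -0.03410
f^(α−1) = 0.373^(-0.03410) = 1.034200
δ_res = (-28.2 + 1000) × 1.034200 − 1000 = 1005.036 − 1000 = 5.04‰

5.0‰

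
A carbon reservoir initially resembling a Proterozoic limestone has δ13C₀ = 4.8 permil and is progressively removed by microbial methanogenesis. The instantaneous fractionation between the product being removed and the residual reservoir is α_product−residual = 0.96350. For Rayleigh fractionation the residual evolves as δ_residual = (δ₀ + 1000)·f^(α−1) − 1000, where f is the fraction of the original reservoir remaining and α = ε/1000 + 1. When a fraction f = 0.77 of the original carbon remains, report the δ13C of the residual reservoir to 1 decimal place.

Rayleigh residual: δ_res = (δ₀ + 1000)·f^(α−1) − 1000
α − 1 = -0.03650
f^(α−1) = 0.77^(-0.03650) = 1.009585
δ_res = (4.8 + 1000) × 1.009585 − 1000 = 1014.431 − 1000 = 14.43 permil

14.4 permil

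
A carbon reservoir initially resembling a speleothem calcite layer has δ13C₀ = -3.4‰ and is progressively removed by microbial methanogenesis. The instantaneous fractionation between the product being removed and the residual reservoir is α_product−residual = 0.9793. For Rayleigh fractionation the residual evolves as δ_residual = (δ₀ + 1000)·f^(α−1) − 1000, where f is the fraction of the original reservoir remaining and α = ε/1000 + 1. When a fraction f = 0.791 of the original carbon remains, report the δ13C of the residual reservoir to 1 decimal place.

1.4‰

Rayleigh residual: δ_res = (δ₀ + 1000)·f^(α−1) − 1000
α − 1 = -0.02070
f^(α−1) = 0.791^(-0.02070) = 1.004865
δ_res = (-3.4 + 1000) × 1.004865 − 1000 = 1001.449 − 1000 = 1.45‰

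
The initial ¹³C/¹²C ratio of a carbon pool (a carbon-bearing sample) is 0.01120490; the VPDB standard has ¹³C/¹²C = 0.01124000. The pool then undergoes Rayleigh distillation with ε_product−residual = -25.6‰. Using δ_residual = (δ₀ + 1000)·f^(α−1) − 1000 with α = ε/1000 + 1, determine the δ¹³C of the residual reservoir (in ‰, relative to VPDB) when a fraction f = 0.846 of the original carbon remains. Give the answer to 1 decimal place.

1.2‰

δ₀ = (0.01120490/0.01124000 − 1)×1000 = (0.996877 − 1)×1000 = -3.123‰
α − 1 = ε/1000 = -0.0256
f^(α−1) = 0.846^(-0.0256) = 1.004290
δ_res = (-3.123 + 1000) × 1.004290 − 1000 = 1001.154 − 1000 = 1.15‰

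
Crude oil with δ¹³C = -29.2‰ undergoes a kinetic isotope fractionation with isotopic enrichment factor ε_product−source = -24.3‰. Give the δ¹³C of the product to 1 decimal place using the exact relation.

To first order, δ_product ≈ δ_source + ε = -53.5‰.
Exactly, δ_product = (δ_source + 1000)·(ε/1000 + 1) − 1000.
δ_product = (-29.2 + 1000) × (-24.3/1000 + 1) − 1000
δ_product = -52.79‰

-52.8‰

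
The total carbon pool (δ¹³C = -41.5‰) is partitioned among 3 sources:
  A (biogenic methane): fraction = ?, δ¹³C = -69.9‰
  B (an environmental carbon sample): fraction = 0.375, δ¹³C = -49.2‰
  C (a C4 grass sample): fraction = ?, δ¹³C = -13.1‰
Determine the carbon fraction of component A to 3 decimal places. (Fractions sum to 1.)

Let f_A and f_C be the unknown fractions; fractions sum to 1 so f_A + f_C = 0.625.
Mass balance: Σ fᵢ·δᵢ = δ_bulk ⇒ f_A·(-69.9) + f_C·(-13.1) = -41.5 − (-18.450) = -23.050
Substitute f_C = 0.625 − f_A:
f_A·(-69.9 − -13.1) = -23.050 − 0.625×(-13.1) = -14.862
f_A = -14.862 / -56.8 = 0.2617

0.262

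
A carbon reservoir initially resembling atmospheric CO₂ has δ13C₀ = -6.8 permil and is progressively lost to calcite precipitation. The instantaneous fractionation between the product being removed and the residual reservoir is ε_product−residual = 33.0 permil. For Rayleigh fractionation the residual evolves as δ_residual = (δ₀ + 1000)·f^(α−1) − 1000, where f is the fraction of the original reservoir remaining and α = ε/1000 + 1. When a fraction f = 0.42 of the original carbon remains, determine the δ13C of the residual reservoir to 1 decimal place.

-34.8 permil

Rayleigh residual: δ_res = (δ₀ + 1000)·f^(α−1) − 1000
α = ε/1000 + 1 = 1.03300, so α − 1 = 0.03300
f^(α−1) = 0.42^(0.03300) = 0.971778
δ_res = (-6.8 + 1000) × 0.971778 − 1000 = 965.170 − 1000 = -34.83 permil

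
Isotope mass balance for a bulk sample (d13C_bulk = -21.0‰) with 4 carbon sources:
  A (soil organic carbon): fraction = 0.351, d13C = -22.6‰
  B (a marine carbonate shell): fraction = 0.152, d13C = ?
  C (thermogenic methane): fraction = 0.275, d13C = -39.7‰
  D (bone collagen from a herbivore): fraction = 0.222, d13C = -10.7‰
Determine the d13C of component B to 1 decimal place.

Isotope mass balance: δ_bulk = Σ fᵢ·δᵢ.
-21.0 = 0.351×(-22.6) + 0.152×δ_B + 0.275×(-39.7) + 0.222×(-10.7)
0.152·δ_B = -21.0 − (-21.226) = 0.226
δ_B = 0.226 / 0.152 = 1.48‰

1.5‰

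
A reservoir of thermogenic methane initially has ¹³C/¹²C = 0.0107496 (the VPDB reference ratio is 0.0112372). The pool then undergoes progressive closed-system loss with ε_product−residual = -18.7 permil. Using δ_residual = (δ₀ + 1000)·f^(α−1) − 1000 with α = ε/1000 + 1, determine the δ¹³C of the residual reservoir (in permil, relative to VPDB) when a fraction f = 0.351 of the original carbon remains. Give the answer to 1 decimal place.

δ₀ = (0.0107496/0.0112372 − 1)×1000 = (0.956608 − 1)×1000 = -43.392 permil
α − 1 = ε/1000 = -0.0187
f^(α−1) = 0.351^(-0.0187) = 1.019771
δ_res = (-43.392 + 1000) × 1.019771 − 1000 = 975.522 − 1000 = -24.48 permil

-24.5 permil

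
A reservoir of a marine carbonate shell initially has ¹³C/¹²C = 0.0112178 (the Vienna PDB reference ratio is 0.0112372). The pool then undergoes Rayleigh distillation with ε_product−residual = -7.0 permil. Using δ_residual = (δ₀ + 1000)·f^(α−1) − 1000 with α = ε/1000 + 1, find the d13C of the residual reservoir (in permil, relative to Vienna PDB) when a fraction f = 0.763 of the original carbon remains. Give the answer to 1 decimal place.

δ₀ = (0.0112178/0.0112372 − 1)×1000 = (0.998274 − 1)×1000 = -1.726 permil
α − 1 = ε/1000 = -0.0070
f^(α−1) = 0.763^(-0.0070) = 1.001895
δ_res = (-1.726 + 1000) × 1.001895 − 1000 = 1000.166 − 1000 = 0.17 permil

0.2 permil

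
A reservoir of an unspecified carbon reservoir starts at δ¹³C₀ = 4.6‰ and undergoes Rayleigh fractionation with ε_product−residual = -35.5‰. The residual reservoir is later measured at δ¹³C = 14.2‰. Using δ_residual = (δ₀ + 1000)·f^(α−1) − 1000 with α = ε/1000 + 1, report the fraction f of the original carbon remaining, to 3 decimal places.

0.765

α − 1 = ε/1000 = -0.0355
(δ_res + 1000)/(δ₀ + 1000) = (14.2 + 1000)/(4.6 + 1000) = 1014.2/1004.6 = 1.009556
f = 1.009556^(1/-0.0355) = exp(ln(1.009556)/-0.0355) = exp(0.00951/-0.0355)
f = exp(-0.2679) = 0.7650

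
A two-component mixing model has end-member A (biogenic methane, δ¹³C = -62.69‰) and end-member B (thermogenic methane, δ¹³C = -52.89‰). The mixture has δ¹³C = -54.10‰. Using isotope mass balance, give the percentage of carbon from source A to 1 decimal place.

12.3%

δ_mix = f_A·δ_A + (1 − f_A)·δ_B  ⇒  f_A = (δ_mix − δ_B)/(δ_A − δ_B)
f_A = (-54.10 − (-52.89)) / (-62.69 − (-52.89))
f_A = -1.21 / -9.80 = 0.1235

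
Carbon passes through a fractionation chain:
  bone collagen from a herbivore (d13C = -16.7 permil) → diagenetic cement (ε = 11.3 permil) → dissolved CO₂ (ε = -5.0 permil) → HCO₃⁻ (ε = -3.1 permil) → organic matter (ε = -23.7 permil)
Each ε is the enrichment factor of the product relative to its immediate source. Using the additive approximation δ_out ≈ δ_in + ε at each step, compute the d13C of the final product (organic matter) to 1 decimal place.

step 1: δ ≈ -16.7 + (11.3) = -5.4 permil
step 2: δ ≈ -5.4 + (-5.0) = -10.4 permil
step 3: δ ≈ -10.4 + (-3.1) = -13.5 permil
step 4: δ ≈ -13.5 + (-23.7) = -37.2 permil

-37.2 permil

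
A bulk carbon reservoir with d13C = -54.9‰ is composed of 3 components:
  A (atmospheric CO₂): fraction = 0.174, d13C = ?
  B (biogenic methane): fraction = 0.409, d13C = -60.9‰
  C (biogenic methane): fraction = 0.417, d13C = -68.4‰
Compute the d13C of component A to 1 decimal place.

-8.4‰

Isotope mass balance: δ_bulk = Σ fᵢ·δᵢ.
-54.9 = 0.174×δ_A + 0.409×(-60.9) + 0.417×(-68.4)
0.174·δ_A = -54.9 − (-53.431) = -1.469
δ_A = -1.469 / 0.174 = -8.44‰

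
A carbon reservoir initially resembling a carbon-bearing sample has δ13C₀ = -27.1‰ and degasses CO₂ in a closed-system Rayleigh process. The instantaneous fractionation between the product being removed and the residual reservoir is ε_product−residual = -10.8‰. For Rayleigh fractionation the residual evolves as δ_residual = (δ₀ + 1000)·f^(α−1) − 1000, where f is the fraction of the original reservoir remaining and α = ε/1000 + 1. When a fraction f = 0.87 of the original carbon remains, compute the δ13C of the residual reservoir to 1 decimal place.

-25.6‰

Rayleigh residual: δ_res = (δ₀ + 1000)·f^(α−1) − 1000
α = ε/1000 + 1 = 0.98920, so α − 1 = -0.01080
f^(α−1) = 0.87^(-0.01080) = 1.001505
δ_res = (-27.1 + 1000) × 1.001505 − 1000 = 974.364 − 1000 = -25.64‰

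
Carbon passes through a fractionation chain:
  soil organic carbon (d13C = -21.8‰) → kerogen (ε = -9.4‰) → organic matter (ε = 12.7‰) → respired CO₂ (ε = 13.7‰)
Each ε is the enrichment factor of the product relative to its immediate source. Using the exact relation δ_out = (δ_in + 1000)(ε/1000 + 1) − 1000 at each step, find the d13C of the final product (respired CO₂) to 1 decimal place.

step 1: δ = (-21.80 + 1000)·(-9.4/1000 + 1) − 1000 = -31.00‰
step 2: δ = (-31.00 + 1000)·(12.7/1000 + 1) − 1000 = -18.69‰
step 3: δ = (-18.69 + 1000)·(13.7/1000 + 1) − 1000 = -5.24‰

-5.2‰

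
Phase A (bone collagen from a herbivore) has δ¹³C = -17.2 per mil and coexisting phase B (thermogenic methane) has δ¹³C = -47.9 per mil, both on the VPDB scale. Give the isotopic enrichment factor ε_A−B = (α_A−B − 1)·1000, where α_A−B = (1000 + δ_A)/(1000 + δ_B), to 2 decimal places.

α_A−B = (1000 + -17.2) / (1000 + -47.9) = 982.8 / 952.1 = 1.032245
ε_A−B = (1.032245 − 1) × 1000 = 32.245 per mil
(The approximation ε ≈ δ_A − δ_B would give 30.7 per mil.)

32.24 per mil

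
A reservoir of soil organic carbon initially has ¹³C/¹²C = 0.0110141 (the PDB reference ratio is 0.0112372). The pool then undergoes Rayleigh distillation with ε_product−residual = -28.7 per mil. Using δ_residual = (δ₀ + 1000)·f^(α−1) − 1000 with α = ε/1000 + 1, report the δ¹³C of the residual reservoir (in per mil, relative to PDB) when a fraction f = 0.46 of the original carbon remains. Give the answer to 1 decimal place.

2.2 per mil

δ₀ = (0.0110141/0.0112372 − 1)×1000 = (0.980146 − 1)×1000 = -19.854 per mil
α − 1 = ε/1000 = -0.0287
f^(α−1) = 0.46^(-0.0287) = 1.022537
δ_res = (-19.854 + 1000) × 1.022537 − 1000 = 1002.235 − 1000 = 2.24 per mil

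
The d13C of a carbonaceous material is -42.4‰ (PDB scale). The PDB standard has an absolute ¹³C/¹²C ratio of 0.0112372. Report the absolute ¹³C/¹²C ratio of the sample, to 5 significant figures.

0.010761

R_sample = R_standard × (d13C/1000 + 1)
R_sample = 0.0112372 × (-42.4/1000 + 1) = 0.0112372 × 0.957600
R_sample = 0.0107607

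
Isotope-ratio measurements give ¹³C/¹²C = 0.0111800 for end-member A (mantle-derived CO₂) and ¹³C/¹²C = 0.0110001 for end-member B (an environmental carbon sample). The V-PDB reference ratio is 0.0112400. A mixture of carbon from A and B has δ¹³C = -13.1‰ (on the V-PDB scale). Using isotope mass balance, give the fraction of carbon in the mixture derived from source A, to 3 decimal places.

δ_A = (0.0111800/0.0112400 − 1)×1000 = (0.994662 − 1)×1000 = -5.338‰
δ_B = (0.0110001/0.0112400 − 1)×1000 = (0.978657 − 1)×1000 = -21.343‰
f_A = (δ_mix − δ_B)/(δ_A − δ_B) = (-13.1 − (-21.343))/(-5.338 − (-21.343))
f_A = 8.243 / 16.005 = 0.5150

0.515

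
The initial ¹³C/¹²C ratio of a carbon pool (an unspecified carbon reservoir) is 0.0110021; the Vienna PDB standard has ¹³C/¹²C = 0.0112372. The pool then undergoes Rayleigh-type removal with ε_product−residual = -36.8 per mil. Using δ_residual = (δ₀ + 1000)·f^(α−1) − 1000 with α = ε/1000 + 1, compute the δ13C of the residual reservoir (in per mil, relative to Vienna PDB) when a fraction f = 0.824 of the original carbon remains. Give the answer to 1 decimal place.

-13.9 per mil

δ₀ = (0.0110021/0.0112372 − 1)×1000 = (0.979078 − 1)×1000 = -20.922 per mil
α − 1 = ε/1000 = -0.0368
f^(α−1) = 0.824^(-0.0368) = 1.007149
δ_res = (-20.922 + 1000) × 1.007149 − 1000 = 986.078 − 1000 = -13.92 per mil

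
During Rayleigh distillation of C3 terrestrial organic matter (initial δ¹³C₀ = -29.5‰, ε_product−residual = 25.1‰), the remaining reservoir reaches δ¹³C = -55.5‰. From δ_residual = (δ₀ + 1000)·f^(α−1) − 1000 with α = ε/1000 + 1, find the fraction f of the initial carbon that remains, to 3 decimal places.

α − 1 = ε/1000 = 0.0251
(δ_res + 1000)/(δ₀ + 1000) = (-55.5 + 1000)/(-29.5 + 1000) = 944.5/970.5 = 0.973210
f = 0.973210^(1/0.0251) = exp(ln(0.973210)/0.0251) = exp(-0.02716/0.0251)
f = exp(-1.0819) = 0.3390

0.339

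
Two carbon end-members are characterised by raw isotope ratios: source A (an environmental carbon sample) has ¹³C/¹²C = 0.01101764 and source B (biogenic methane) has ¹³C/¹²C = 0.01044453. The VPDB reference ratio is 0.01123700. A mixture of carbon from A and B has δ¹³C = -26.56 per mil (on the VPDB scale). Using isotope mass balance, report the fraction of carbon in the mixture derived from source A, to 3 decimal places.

0.862

δ_A = (0.01101764/0.01123700 − 1)×1000 = (0.980479 − 1)×1000 = -19.521 per mil
δ_B = (0.01044453/0.01123700 − 1)×1000 = (0.929477 − 1)×1000 = -70.523 per mil
f_A = (δ_mix − δ_B)/(δ_A − δ_B) = (-26.56 − (-70.523))/(-19.521 − (-70.523))
f_A = 43.963 / 51.002 = 0.8620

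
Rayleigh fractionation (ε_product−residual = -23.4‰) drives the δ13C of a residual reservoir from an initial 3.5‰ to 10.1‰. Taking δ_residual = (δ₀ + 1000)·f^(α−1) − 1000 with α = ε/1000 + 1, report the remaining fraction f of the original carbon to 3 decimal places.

α − 1 = ε/1000 = -0.0234
(δ_res + 1000)/(δ₀ + 1000) = (10.1 + 1000)/(3.5 + 1000) = 1010.1/1003.5 = 1.006577
f = 1.006577^(1/-0.0234) = exp(ln(1.006577)/-0.0234) = exp(0.00656/-0.0234)
f = exp(-0.2801) = 0.7557

0.756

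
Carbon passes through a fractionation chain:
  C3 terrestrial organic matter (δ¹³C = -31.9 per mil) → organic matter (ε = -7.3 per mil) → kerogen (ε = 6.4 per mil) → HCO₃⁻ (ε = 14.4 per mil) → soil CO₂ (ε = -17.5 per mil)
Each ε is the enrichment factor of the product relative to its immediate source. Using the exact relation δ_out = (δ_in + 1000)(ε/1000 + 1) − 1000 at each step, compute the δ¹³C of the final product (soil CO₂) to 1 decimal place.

-36.1 per mil

step 1: δ = (-31.90 + 1000)·(-7.3/1000 + 1) − 1000 = -38.97 per mil
step 2: δ = (-38.97 + 1000)·(6.4/1000 + 1) − 1000 = -32.82 per mil
step 3: δ = (-32.82 + 1000)·(14.4/1000 + 1) − 1000 = -18.89 per mil
step 4: δ = (-18.89 + 1000)·(-17.5/1000 + 1) − 1000 = -36.06 per mil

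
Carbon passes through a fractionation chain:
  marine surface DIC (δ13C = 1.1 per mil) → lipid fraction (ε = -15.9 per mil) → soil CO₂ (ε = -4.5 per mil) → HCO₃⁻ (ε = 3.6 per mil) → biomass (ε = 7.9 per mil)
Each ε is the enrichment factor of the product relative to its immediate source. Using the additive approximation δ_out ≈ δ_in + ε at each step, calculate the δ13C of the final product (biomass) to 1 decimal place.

-7.8 per mil

step 1: δ ≈ 1.1 + (-15.9) = -14.8 per mil
step 2: δ ≈ -14.8 + (-4.5) = -19.3 per mil
step 3: δ ≈ -19.3 + (3.6) = -15.7 per mil
step 4: δ ≈ -15.7 + (7.9) = -7.8 per mil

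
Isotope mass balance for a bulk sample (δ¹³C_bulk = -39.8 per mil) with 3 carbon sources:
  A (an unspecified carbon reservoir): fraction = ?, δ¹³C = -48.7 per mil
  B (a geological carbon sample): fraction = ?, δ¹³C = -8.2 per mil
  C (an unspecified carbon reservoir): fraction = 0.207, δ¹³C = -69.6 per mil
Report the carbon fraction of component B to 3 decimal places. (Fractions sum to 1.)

Let f_B and f_A be the unknown fractions; fractions sum to 1 so f_B + f_A = 0.793.
Mass balance: Σ fᵢ·δᵢ = δ_bulk ⇒ f_B·(-8.2) + f_A·(-48.7) = -39.8 − (-14.407) = -25.393
Substitute f_A = 0.793 − f_B:
f_B·(-8.2 − -48.7) = -25.393 − 0.793×(-48.7) = 13.226
f_B = 13.226 / 40.5 = 0.3266

0.327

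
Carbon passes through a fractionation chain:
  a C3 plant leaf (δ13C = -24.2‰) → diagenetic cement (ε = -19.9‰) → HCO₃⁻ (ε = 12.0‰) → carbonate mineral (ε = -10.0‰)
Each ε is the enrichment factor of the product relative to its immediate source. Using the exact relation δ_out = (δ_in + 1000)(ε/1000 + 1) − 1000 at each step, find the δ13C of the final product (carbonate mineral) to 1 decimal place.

-41.8‰

step 1: δ = (-24.20 + 1000)·(-19.9/1000 + 1) − 1000 = -43.62‰
step 2: δ = (-43.62 + 1000)·(12.0/1000 + 1) − 1000 = -32.14‰
step 3: δ = (-32.14 + 1000)·(-10.0/1000 + 1) − 1000 = -41.82‰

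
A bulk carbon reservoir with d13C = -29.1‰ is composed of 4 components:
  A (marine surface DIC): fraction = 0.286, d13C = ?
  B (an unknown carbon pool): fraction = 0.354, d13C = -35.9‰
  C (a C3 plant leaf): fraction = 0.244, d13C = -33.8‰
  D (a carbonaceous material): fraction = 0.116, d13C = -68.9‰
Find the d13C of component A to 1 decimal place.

Isotope mass balance: δ_bulk = Σ fᵢ·δᵢ.
-29.1 = 0.286×δ_A + 0.354×(-35.9) + 0.244×(-33.8) + 0.116×(-68.9)
0.286·δ_A = -29.1 − (-28.948) = -0.152
δ_A = -0.152 / 0.286 = -0.53‰

-0.5‰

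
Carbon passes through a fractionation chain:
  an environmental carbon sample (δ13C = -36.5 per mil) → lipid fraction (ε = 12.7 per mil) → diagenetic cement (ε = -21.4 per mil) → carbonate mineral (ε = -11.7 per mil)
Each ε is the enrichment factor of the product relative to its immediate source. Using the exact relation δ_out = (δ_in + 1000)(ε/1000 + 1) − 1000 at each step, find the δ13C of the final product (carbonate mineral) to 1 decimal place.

step 1: δ = (-36.50 + 1000)·(12.7/1000 + 1) − 1000 = -24.26 per mil
step 2: δ = (-24.26 + 1000)·(-21.4/1000 + 1) − 1000 = -45.14 per mil
step 3: δ = (-45.14 + 1000)·(-11.7/1000 + 1) − 1000 = -56.32 per mil

-56.3 per mil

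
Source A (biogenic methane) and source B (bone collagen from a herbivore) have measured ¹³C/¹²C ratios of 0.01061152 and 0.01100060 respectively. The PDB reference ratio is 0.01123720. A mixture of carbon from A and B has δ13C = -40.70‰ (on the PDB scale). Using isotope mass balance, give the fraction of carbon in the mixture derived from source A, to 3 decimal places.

δ_A = (0.01061152/0.01123720 − 1)×1000 = (0.944321 − 1)×1000 = -55.679‰
δ_B = (0.01100060/0.01123720 − 1)×1000 = (0.978945 − 1)×1000 = -21.055‰
f_A = (δ_mix − δ_B)/(δ_A − δ_B) = (-40.70 − (-21.055))/(-55.679 − (-21.055))
f_A = -19.645 / -34.624 = 0.5674

0.567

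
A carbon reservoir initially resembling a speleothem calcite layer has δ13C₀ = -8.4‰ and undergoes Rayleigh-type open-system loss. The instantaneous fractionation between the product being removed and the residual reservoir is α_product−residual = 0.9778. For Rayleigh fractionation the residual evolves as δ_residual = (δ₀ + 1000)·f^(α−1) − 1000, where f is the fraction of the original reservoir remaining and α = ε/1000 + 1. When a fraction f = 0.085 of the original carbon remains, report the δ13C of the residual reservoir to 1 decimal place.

47.4‰

Rayleigh residual: δ_res = (δ₀ + 1000)·f^(α−1) − 1000
α − 1 = -0.02220
f^(α−1) = 0.085^(-0.02220) = 1.056250
δ_res = (-8.4 + 1000) × 1.056250 − 1000 = 1047.378 − 1000 = 47.38‰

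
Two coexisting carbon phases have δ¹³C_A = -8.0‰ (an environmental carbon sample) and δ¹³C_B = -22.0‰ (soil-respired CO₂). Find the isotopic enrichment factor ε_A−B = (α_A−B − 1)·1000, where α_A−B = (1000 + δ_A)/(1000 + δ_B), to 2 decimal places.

14.31‰

α_A−B = (1000 + -8.0) / (1000 + -22.0) = 992.0 / 978.0 = 1.014315
ε_A−B = (1.014315 − 1) × 1000 = 14.315‰
(The approximation ε ≈ δ_A − δ_B would give 14.0‰.)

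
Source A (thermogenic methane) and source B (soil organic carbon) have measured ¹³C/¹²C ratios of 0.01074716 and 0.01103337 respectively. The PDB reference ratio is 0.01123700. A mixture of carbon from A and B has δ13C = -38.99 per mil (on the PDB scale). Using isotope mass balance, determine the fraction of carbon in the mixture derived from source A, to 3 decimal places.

0.819

δ_A = (0.01074716/0.01123700 − 1)×1000 = (0.956408 − 1)×1000 = -43.592 per mil
δ_B = (0.01103337/0.01123700 − 1)×1000 = (0.981879 − 1)×1000 = -18.121 per mil
f_A = (δ_mix − δ_B)/(δ_A − δ_B) = (-38.99 − (-18.121))/(-43.592 − (-18.121))
f_A = -20.869 / -25.470 = 0.8193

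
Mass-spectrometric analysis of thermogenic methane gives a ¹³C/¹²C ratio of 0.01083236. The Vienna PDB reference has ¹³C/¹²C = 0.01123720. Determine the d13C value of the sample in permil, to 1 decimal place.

-36.0 permil

d13C = (R_sample / R_standard − 1) × 1000
R_sample / R_standard = 0.01083236 / 0.01123720 = 0.963973
d13C = (0.963973 − 1) × 1000 = -36.03 permil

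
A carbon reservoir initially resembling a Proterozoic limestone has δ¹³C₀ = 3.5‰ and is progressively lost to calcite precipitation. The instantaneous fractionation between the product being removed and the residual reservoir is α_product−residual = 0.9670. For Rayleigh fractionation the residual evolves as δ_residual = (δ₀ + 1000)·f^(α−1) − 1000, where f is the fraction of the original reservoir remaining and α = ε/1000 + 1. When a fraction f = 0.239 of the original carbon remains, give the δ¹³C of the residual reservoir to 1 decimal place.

Rayleigh residual: δ_res = (δ₀ + 1000)·f^(α−1) − 1000
α − 1 = -0.03300
f^(α−1) = 0.239^(-0.03300) = 1.048366
δ_res = (3.5 + 1000) × 1.048366 − 1000 = 1052.035 − 1000 = 52.04‰

52.0‰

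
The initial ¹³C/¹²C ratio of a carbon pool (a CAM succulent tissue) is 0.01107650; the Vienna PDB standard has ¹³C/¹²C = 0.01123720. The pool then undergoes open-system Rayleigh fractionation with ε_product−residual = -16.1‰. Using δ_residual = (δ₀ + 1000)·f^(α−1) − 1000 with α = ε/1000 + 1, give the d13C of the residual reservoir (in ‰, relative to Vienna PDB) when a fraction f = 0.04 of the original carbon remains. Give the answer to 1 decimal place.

38.1‰

δ₀ = (0.01107650/0.01123720 − 1)×1000 = (0.985699 − 1)×1000 = -14.301‰
α − 1 = ε/1000 = -0.0161
f^(α−1) = 0.04^(-0.0161) = 1.053190
δ_res = (-14.301 + 1000) × 1.053190 − 1000 = 1038.129 − 1000 = 38.13‰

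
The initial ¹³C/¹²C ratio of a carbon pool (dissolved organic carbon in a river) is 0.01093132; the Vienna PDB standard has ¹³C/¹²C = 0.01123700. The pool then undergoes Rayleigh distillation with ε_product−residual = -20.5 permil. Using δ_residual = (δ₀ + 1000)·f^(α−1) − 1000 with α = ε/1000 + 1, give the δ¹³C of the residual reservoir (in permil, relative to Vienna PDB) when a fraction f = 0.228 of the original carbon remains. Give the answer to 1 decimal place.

δ₀ = (0.01093132/0.01123700 − 1)×1000 = (0.972797 − 1)×1000 = -27.203 permil
α − 1 = ε/1000 = -0.0205
f^(α−1) = 0.228^(-0.0205) = 1.030771
δ_res = (-27.203 + 1000) × 1.030771 − 1000 = 1002.731 − 1000 = 2.73 permil

2.7 permil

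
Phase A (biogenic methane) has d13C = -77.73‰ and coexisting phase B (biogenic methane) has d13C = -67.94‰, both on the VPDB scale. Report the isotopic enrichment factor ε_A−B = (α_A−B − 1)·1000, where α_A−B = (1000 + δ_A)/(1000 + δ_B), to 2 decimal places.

-10.50‰

α_A−B = (1000 + -77.73) / (1000 + -67.94) = 922.27 / 932.06 = 0.989496
ε_A−B = (0.989496 − 1) × 1000 = -10.504‰
(The approximation ε ≈ δ_A − δ_B would give -9.79‰.)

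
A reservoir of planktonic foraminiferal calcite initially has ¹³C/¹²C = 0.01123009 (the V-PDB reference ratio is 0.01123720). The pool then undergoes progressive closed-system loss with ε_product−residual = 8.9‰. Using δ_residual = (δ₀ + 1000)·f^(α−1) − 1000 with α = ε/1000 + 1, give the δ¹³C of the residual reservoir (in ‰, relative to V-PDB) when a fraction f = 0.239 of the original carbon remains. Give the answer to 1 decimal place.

δ₀ = (0.01123009/0.01123720 − 1)×1000 = (0.999367 − 1)×1000 = -0.633‰
α − 1 = ε/1000 = 0.0089
f^(α−1) = 0.239^(0.0089) = 0.987342
δ_res = (-0.633 + 1000) × 0.987342 − 1000 = 986.718 − 1000 = -13.28‰

-13.3‰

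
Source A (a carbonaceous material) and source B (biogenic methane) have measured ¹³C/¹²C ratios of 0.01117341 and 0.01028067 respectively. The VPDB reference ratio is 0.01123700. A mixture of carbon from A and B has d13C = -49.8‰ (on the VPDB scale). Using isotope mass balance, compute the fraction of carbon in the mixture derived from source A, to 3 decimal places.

0.444

δ_A = (0.01117341/0.01123700 − 1)×1000 = (0.994341 − 1)×1000 = -5.659‰
δ_B = (0.01028067/0.01123700 − 1)×1000 = (0.914895 − 1)×1000 = -85.105‰
f_A = (δ_mix − δ_B)/(δ_A − δ_B) = (-49.8 − (-85.105))/(-5.659 − (-85.105))
f_A = 35.305 / 79.446 = 0.4444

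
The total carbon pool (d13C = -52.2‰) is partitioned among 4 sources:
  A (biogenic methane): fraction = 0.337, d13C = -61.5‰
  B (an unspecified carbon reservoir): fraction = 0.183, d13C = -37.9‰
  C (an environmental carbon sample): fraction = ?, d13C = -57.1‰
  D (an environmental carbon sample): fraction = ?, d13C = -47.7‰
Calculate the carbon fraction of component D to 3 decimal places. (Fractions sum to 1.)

0.305

Let f_D and f_C be the unknown fractions; fractions sum to 1 so f_D + f_C = 0.480.
Mass balance: Σ fᵢ·δᵢ = δ_bulk ⇒ f_D·(-47.7) + f_C·(-57.1) = -52.2 − (-27.661) = -24.539
Substitute f_C = 0.480 − f_D:
f_D·(-47.7 − -57.1) = -24.539 − 0.480×(-57.1) = 2.869
f_D = 2.869 / 9.4 = 0.3052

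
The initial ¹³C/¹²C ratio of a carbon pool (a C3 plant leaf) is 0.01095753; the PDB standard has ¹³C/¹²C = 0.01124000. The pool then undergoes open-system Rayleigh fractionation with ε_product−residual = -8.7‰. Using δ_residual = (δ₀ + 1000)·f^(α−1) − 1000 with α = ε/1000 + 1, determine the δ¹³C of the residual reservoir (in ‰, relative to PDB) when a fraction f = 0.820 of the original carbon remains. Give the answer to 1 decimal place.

-23.4‰

δ₀ = (0.01095753/0.01124000 − 1)×1000 = (0.974869 − 1)×1000 = -25.131‰
α − 1 = ε/1000 = -0.0087
f^(α−1) = 0.820^(-0.0087) = 1.001728
δ_res = (-25.131 + 1000) × 1.001728 − 1000 = 976.554 − 1000 = -23.45‰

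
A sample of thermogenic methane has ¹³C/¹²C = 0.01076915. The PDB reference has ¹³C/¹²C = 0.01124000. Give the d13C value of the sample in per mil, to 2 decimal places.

d13C = (R_sample / R_standard − 1) × 1000
R_sample / R_standard = 0.01076915 / 0.01124000 = 0.958109
d13C = (0.958109 − 1) × 1000 = -41.891 per mil

-41.89 per mil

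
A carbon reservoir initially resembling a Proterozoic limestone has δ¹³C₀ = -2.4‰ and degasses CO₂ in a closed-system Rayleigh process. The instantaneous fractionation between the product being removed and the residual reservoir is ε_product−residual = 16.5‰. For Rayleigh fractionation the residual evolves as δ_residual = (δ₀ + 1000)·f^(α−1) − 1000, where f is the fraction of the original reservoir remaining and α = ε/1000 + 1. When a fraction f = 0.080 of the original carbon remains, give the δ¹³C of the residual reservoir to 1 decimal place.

Rayleigh residual: δ_res = (δ₀ + 1000)·f^(α−1) − 1000
α = ε/1000 + 1 = 1.01650, so α − 1 = 0.01650
f^(α−1) = 0.080^(0.01650) = 0.959182
δ_res = (-2.4 + 1000) × 0.959182 − 1000 = 956.880 − 1000 = -43.12‰

-43.1‰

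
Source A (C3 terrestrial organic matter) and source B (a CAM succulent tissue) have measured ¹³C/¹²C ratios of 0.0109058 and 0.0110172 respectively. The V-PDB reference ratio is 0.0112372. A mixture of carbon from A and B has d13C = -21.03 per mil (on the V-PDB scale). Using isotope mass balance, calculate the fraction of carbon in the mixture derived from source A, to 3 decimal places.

0.146

δ_A = (0.0109058/0.0112372 − 1)×1000 = (0.970509 − 1)×1000 = -29.491 per mil
δ_B = (0.0110172/0.0112372 − 1)×1000 = (0.980422 − 1)×1000 = -19.578 per mil
f_A = (δ_mix − δ_B)/(δ_A − δ_B) = (-21.03 − (-19.578))/(-29.491 − (-19.578))
f_A = -1.452 / -9.914 = 0.1465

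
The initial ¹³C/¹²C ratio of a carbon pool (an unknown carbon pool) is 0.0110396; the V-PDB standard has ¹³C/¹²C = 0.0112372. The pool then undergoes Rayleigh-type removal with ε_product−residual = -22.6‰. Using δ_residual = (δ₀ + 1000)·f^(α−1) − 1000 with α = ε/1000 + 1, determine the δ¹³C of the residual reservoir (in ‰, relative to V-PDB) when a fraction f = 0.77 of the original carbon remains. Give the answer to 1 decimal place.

-11.8‰

δ₀ = (0.0110396/0.0112372 − 1)×1000 = (0.982416 − 1)×1000 = -17.584‰
α − 1 = ε/1000 = -0.0226
f^(α−1) = 0.77^(-0.0226) = 1.005924
δ_res = (-17.584 + 1000) × 1.005924 − 1000 = 988.236 − 1000 = -11.76‰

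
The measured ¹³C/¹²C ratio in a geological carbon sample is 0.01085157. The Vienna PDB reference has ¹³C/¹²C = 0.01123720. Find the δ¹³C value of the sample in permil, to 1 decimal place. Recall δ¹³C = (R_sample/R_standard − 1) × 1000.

-34.3 permil

δ¹³C = (R_sample / R_standard − 1) × 1000
R_sample / R_standard = 0.01085157 / 0.01123720 = 0.965683
δ¹³C = (0.965683 − 1) × 1000 = -34.32 permil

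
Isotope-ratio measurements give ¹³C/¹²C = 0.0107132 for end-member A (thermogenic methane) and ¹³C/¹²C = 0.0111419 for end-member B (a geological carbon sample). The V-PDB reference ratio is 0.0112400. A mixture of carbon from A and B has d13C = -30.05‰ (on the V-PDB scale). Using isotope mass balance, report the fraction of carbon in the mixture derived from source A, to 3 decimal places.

δ_A = (0.0107132/0.0112400 − 1)×1000 = (0.953132 − 1)×1000 = -46.868‰
δ_B = (0.0111419/0.0112400 − 1)×1000 = (0.991272 − 1)×1000 = -8.728‰
f_A = (δ_mix − δ_B)/(δ_A − δ_B) = (-30.05 − (-8.728))/(-46.868 − (-8.728))
f_A = -21.322 / -38.141 = 0.5590

0.559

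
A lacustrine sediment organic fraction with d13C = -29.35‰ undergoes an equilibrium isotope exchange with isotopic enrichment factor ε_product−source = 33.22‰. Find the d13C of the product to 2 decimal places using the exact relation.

To first order, δ_product ≈ δ_source + ε = 3.87‰.
Exactly, δ_product = (δ_source + 1000)·(ε/1000 + 1) − 1000.
δ_product = (-29.35 + 1000) × (33.22/1000 + 1) − 1000
δ_product = 2.895‰

2.89‰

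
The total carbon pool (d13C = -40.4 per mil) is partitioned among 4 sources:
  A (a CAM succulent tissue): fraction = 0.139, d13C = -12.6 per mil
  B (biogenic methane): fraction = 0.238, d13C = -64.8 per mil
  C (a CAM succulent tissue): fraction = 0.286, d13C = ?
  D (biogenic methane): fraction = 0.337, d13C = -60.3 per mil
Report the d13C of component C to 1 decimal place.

-10.2 per mil

Isotope mass balance: δ_bulk = Σ fᵢ·δᵢ.
-40.4 = 0.139×(-12.6) + 0.238×(-64.8) + 0.286×δ_C + 0.337×(-60.3)
0.286·δ_C = -40.4 − (-37.495) = -2.905
δ_C = -2.905 / 0.286 = -10.16 per mil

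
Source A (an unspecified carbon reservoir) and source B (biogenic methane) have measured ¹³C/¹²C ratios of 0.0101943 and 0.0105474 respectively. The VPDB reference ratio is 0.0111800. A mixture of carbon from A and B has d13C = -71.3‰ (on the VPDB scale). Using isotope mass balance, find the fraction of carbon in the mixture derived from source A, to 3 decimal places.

δ_A = (0.0101943/0.0111800 − 1)×1000 = (0.911834 − 1)×1000 = -88.166‰
δ_B = (0.0105474/0.0111800 − 1)×1000 = (0.943417 − 1)×1000 = -56.583‰
f_A = (δ_mix − δ_B)/(δ_A − δ_B) = (-71.3 − (-56.583))/(-88.166 − (-56.583))
f_A = -14.717 / -31.583 = 0.4660

0.466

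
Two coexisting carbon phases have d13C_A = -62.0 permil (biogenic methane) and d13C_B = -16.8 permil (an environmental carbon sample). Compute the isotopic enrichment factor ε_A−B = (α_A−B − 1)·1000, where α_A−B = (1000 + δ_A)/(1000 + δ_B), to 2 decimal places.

-45.97 permil

α_A−B = (1000 + -62.0) / (1000 + -16.8) = 938.0 / 983.2 = 0.954028
ε_A−B = (0.954028 − 1) × 1000 = -45.972 permil
(The approximation ε ≈ δ_A − δ_B would give -45.2 permil.)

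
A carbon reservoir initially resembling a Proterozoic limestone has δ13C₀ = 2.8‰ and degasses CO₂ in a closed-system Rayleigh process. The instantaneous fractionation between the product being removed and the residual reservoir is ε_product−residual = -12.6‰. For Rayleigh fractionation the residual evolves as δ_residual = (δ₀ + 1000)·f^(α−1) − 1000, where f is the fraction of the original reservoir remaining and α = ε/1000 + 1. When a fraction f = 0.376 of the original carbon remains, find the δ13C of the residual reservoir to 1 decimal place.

15.2‰

Rayleigh residual: δ_res = (δ₀ + 1000)·f^(α−1) − 1000
α = ε/1000 + 1 = 0.98740, so α − 1 = -0.01260
f^(α−1) = 0.376^(-0.01260) = 1.012401
δ_res = (2.8 + 1000) × 1.012401 − 1000 = 1015.236 − 1000 = 15.24‰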